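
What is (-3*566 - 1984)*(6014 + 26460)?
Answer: -119569268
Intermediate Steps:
(-3*566 - 1984)*(6014 + 26460) = (-1698 - 1984)*32474 = -3682*32474 = -119569268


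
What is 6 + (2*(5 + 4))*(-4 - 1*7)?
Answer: -192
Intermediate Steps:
6 + (2*(5 + 4))*(-4 - 1*7) = 6 + (2*9)*(-4 - 7) = 6 + 18*(-11) = 6 - 198 = -192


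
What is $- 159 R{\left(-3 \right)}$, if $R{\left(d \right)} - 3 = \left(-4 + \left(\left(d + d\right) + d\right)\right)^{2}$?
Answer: $-27348$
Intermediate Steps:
$R{\left(d \right)} = 3 + \left(-4 + 3 d\right)^{2}$ ($R{\left(d \right)} = 3 + \left(-4 + \left(\left(d + d\right) + d\right)\right)^{2} = 3 + \left(-4 + \left(2 d + d\right)\right)^{2} = 3 + \left(-4 + 3 d\right)^{2}$)
$- 159 R{\left(-3 \right)} = - 159 \left(3 + \left(-4 + 3 \left(-3\right)\right)^{2}\right) = - 159 \left(3 + \left(-4 - 9\right)^{2}\right) = - 159 \left(3 + \left(-13\right)^{2}\right) = - 159 \left(3 + 169\right) = \left(-159\right) 172 = -27348$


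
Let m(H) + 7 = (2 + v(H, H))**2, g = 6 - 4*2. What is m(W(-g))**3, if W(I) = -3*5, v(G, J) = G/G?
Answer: 8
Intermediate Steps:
g = -2 (g = 6 - 8 = -2)
v(G, J) = 1
W(I) = -15
m(H) = 2 (m(H) = -7 + (2 + 1)**2 = -7 + 3**2 = -7 + 9 = 2)
m(W(-g))**3 = 2**3 = 8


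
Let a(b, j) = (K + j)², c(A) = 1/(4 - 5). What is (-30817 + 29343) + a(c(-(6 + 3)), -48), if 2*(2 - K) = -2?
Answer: 551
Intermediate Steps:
K = 3 (K = 2 - ½*(-2) = 2 + 1 = 3)
c(A) = -1 (c(A) = 1/(-1) = -1)
a(b, j) = (3 + j)²
(-30817 + 29343) + a(c(-(6 + 3)), -48) = (-30817 + 29343) + (3 - 48)² = -1474 + (-45)² = -1474 + 2025 = 551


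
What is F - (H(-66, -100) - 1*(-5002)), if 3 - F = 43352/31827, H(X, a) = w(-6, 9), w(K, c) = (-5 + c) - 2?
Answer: -159210179/31827 ≈ -5002.4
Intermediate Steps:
w(K, c) = -7 + c
H(X, a) = 2 (H(X, a) = -7 + 9 = 2)
F = 52129/31827 (F = 3 - 43352/31827 = 52129/31827 ≈ 1.6379)
F - (H(-66, -100) - 1*(-5002)) = 52129/31827 - (2 - 1*(-5002)) = 52129/31827 - (2 + 5002) = 52129/31827 - 1*5004 = 52129/31827 - 5004 = -159210179/31827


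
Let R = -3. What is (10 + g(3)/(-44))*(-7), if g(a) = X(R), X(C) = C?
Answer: -3101/44 ≈ -70.477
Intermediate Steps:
g(a) = -3
(10 + g(3)/(-44))*(-7) = (10 - 3/(-44))*(-7) = (10 - 3*(-1/44))*(-7) = (10 + 3/44)*(-7) = (443/44)*(-7) = -3101/44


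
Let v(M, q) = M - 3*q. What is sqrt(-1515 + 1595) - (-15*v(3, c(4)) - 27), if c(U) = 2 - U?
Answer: 162 + 4*sqrt(5) ≈ 170.94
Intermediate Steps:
sqrt(-1515 + 1595) - (-15*v(3, c(4)) - 27) = sqrt(-1515 + 1595) - (-15*(3 - 3*(2 - 1*4)) - 27) = sqrt(80) - (-15*(3 - 3*(2 - 4)) - 27) = 4*sqrt(5) - (-15*(3 - 3*(-2)) - 27) = 4*sqrt(5) - (-15*(3 + 6) - 27) = 4*sqrt(5) - (-15*9 - 27) = 4*sqrt(5) - (-135 - 27) = 4*sqrt(5) - 1*(-162) = 4*sqrt(5) + 162 = 162 + 4*sqrt(5)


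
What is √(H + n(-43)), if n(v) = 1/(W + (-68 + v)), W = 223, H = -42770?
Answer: I*√33531673/28 ≈ 206.81*I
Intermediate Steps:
n(v) = 1/(155 + v) (n(v) = 1/(223 + (-68 + v)) = 1/(155 + v))
√(H + n(-43)) = √(-42770 + 1/(155 - 43)) = √(-42770 + 1/112) = √(-4790239/112) = I*√33531673/28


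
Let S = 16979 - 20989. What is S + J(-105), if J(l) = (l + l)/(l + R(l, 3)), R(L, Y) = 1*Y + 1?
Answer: -404800/101 ≈ -4007.9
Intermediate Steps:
R(L, Y) = 1 + Y (R(L, Y) = Y + 1 = 1 + Y)
S = -4010
J(l) = 2*l/(4 + l) (J(l) = (l + l)/(l + (1 + 3)) = (2*l)/(l + 4) = (2*l)/(4 + l) = 2*l/(4 + l))
S + J(-105) = -4010 + 2*(-105)/(4 - 105) = -4010 + 2*(-105)/(-101) = -4010 + 2*(-105)*(-1/101) = -4010 + 210/101 = -404800/101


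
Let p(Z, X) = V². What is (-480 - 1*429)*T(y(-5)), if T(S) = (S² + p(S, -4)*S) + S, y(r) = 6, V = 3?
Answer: -87264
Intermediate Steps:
p(Z, X) = 9 (p(Z, X) = 3² = 9)
T(S) = S² + 10*S (T(S) = (S² + 9*S) + S = S² + 10*S)
(-480 - 1*429)*T(y(-5)) = (-480 - 1*429)*(6*(10 + 6)) = (-480 - 429)*(6*16) = -909*96 = -87264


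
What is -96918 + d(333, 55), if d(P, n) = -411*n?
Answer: -119523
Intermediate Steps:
-96918 + d(333, 55) = -96918 - 411*55 = -96918 - 22605 = -119523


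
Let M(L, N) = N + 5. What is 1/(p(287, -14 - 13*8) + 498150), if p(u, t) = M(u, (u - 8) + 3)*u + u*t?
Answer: 1/546653 ≈ 1.8293e-6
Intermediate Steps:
M(L, N) = 5 + N
p(u, t) = u² + t*u (p(u, t) = (5 + ((u - 8) + 3))*u + u*t = (5 + ((-8 + u) + 3))*u + t*u = (5 + (-5 + u))*u + t*u = u*u + t*u = u² + t*u)
1/(p(287, -14 - 13*8) + 498150) = 1/(287*((-14 - 13*8) + 287) + 498150) = 1/(287*((-14 - 104) + 287) + 498150) = 1/(287*(-118 + 287) + 498150) = 1/(287*169 + 498150) = 1/(48503 + 498150) = 1/546653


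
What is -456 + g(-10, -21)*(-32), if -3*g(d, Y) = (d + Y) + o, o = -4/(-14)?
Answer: -16456/21 ≈ -783.62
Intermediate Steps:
o = 2/7 (o = -4*(-1/14) = 2/7 ≈ 0.28571)
g(d, Y) = -2/21 - Y/3 - d/3 (g(d, Y) = -((d + Y) + 2/7)/3 = -((Y + d) + 2/7)/3 = -(2/7 + Y + d)/3 = -2/21 - Y/3 - d/3)
-456 + g(-10, -21)*(-32) = -456 + (-2/21 - 1/3*(-21) - 1/3*(-10))*(-32) = -456 + (-2/21 + 7 + 10/3)*(-32) = -456 + (215/21)*(-32) = -456 - 6880/21 = -16456/21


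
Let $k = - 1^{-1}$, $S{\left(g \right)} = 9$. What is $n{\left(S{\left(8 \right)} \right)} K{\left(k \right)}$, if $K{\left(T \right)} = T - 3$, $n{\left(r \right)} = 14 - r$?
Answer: $-20$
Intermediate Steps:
$k = -1$ ($k = \left(-1\right) 1 = -1$)
$K{\left(T \right)} = -3 + T$ ($K{\left(T \right)} = T - 3 = -3 + T$)
$n{\left(S{\left(8 \right)} \right)} K{\left(k \right)} = \left(14 - 9\right) \left(-3 - 1\right) = \left(14 - 9\right) \left(-4\right) = 5 \left(-4\right) = -20$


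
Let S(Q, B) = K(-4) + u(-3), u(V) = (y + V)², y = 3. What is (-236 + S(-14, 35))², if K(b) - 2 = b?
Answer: 56644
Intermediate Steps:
K(b) = 2 + b
u(V) = (3 + V)²
S(Q, B) = -2 (S(Q, B) = (2 - 4) + (3 - 3)² = -2 + 0² = -2 + 0 = -2)
(-236 + S(-14, 35))² = (-236 - 2)² = (-238)² = 56644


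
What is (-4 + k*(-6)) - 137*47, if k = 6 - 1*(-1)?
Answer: -6485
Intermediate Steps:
k = 7 (k = 6 + 1 = 7)
(-4 + k*(-6)) - 137*47 = (-4 + 7*(-6)) - 137*47 = (-4 - 42) - 6439 = -46 - 6439 = -6485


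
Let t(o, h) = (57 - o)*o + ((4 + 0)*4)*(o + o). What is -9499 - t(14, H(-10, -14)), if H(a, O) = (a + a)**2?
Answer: -10549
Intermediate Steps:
H(a, O) = 4*a**2 (H(a, O) = (2*a)**2 = 4*a**2)
t(o, h) = 32*o + o*(57 - o) (t(o, h) = o*(57 - o) + (4*4)*(2*o) = o*(57 - o) + 16*(2*o) = o*(57 - o) + 32*o = 32*o + o*(57 - o))
-9499 - t(14, H(-10, -14)) = -9499 - 14*(89 - 1*14) = -9499 - 14*(89 - 14) = -9499 - 14*75 = -9499 - 1*1050 = -9499 - 1050 = -10549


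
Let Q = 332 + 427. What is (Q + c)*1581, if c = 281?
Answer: 1644240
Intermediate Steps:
Q = 759
(Q + c)*1581 = (759 + 281)*1581 = 1040*1581 = 1644240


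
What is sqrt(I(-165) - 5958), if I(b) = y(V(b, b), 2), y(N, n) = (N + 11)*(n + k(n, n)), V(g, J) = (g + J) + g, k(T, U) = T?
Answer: I*sqrt(7894) ≈ 88.848*I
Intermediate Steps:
V(g, J) = J + 2*g (V(g, J) = (J + g) + g = J + 2*g)
y(N, n) = 2*n*(11 + N) (y(N, n) = (N + 11)*(n + n) = (11 + N)*(2*n) = 2*n*(11 + N))
I(b) = 44 + 12*b (I(b) = 2*2*(11 + (b + 2*b)) = 2*2*(11 + 3*b) = 44 + 12*b)
sqrt(I(-165) - 5958) = sqrt((44 + 12*(-165)) - 5958) = sqrt((44 - 1980) - 5958) = sqrt(-1936 - 5958) = sqrt(-7894) = I*sqrt(7894)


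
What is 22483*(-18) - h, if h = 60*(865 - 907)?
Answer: -402174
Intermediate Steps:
h = -2520 (h = 60*(-42) = -2520)
22483*(-18) - h = 22483*(-18) - 1*(-2520) = -404694 + 2520 = -402174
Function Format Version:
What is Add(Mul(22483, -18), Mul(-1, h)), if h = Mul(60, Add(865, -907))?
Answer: -402174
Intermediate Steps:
h = -2520 (h = Mul(60, -42) = -2520)
Add(Mul(22483, -18), Mul(-1, h)) = Add(Mul(22483, -18), Mul(-1, -2520)) = Add(-404694, 2520) = -402174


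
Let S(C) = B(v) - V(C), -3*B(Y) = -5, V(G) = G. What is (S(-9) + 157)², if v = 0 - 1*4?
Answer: 253009/9 ≈ 28112.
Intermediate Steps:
v = -4 (v = 0 - 4 = -4)
B(Y) = 5/3 (B(Y) = -⅓*(-5) = 5/3)
S(C) = 5/3 - C
(S(-9) + 157)² = ((5/3 - 1*(-9)) + 157)² = ((5/3 + 9) + 157)² = (32/3 + 157)² = (503/3)² = 253009/9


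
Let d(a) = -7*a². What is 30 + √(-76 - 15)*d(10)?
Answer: 30 - 700*I*√91 ≈ 30.0 - 6677.6*I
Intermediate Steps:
30 + √(-76 - 15)*d(10) = 30 + √(-76 - 15)*(-7*10²) = 30 + √(-91)*(-7*100) = 30 + (I*√91)*(-700) = 30 - 700*I*√91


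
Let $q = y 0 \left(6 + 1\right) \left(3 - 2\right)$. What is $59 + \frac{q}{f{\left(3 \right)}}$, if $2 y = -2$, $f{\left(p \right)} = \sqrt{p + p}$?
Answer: $59$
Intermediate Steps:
$f{\left(p \right)} = \sqrt{2} \sqrt{p}$ ($f{\left(p \right)} = \sqrt{2 p} = \sqrt{2} \sqrt{p}$)
$y = -1$ ($y = \frac{1}{2} \left(-2\right) = -1$)
$q = 0$ ($q = \left(-1\right) 0 \left(6 + 1\right) \left(3 - 2\right) = 0 \cdot 7 \cdot 1 = 0 \cdot 7 = 0$)
$59 + \frac{q}{f{\left(3 \right)}} = 59 + \frac{1}{\sqrt{2} \sqrt{3}} \cdot 0 = 59 + \frac{1}{\sqrt{6}} \cdot 0 = 59 + \frac{\sqrt{6}}{6} \cdot 0 = 59 + 0 = 59$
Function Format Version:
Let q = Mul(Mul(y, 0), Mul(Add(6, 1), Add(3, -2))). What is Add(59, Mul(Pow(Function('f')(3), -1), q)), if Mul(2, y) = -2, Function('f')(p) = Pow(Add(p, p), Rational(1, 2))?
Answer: 59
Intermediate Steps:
Function('f')(p) = Mul(Pow(2, Rational(1, 2)), Pow(p, Rational(1, 2))) (Function('f')(p) = Pow(Mul(2, p), Rational(1, 2)) = Mul(Pow(2, Rational(1, 2)), Pow(p, Rational(1, 2))))
y = -1 (y = Mul(Rational(1, 2), -2) = -1)
q = 0 (q = Mul(Mul(-1, 0), Mul(Add(6, 1), Add(3, -2))) = Mul(0, Mul(7, 1)) = Mul(0, 7) = 0)
Add(59, Mul(Pow(Function('f')(3), -1), q)) = Add(59, Mul(Pow(Mul(Pow(2, Rational(1, 2)), Pow(3, Rational(1, 2))), -1), 0)) = Add(59, Mul(Pow(Pow(6, Rational(1, 2)), -1), 0)) = Add(59, Mul(Mul(Rational(1, 6), Pow(6, Rational(1, 2))), 0)) = Add(59, 0) = 59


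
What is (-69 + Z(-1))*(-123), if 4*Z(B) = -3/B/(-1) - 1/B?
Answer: 17097/2 ≈ 8548.5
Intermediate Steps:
Z(B) = 1/(2*B) (Z(B) = (-3/B/(-1) - 1/B)/4 = (-3/B*(-1) - 1/B)/4 = (3/B - 1/B)/4 = (2/B)/4 = 1/(2*B))
(-69 + Z(-1))*(-123) = (-69 + (½)/(-1))*(-123) = (-69 + (½)*(-1))*(-123) = (-69 - ½)*(-123) = -139/2*(-123) = 17097/2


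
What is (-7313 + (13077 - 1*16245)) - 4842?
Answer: -15323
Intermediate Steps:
(-7313 + (13077 - 1*16245)) - 4842 = (-7313 + (13077 - 16245)) - 4842 = (-7313 - 3168) - 4842 = -10481 - 4842 = -15323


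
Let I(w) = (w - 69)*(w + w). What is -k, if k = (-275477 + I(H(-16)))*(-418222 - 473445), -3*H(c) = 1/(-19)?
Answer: -798071066335879/3249 ≈ -2.4564e+11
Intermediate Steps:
H(c) = 1/57 (H(c) = -1/3/(-19) = -1/3*(-1/19) = 1/57)
I(w) = 2*w*(-69 + w) (I(w) = (-69 + w)*(2*w) = 2*w*(-69 + w))
k = 798071066335879/3249 (k = (-275477 + 2*(1/57)*(-69 + 1/57))*(-418222 - 473445) = (-275477 + 2*(1/57)*(-3932/57))*(-891667) = (-275477 - 7864/3249)*(-891667) = -895032637/3249*(-891667) = 798071066335879/3249 ≈ 2.4564e+11)
-k = -1*798071066335879/3249 = -798071066335879/3249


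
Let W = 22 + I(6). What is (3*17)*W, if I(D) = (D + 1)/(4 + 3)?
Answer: 1173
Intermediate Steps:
I(D) = ⅐ + D/7 (I(D) = (1 + D)/7 = (1 + D)*(⅐) = ⅐ + D/7)
W = 23 (W = 22 + (⅐ + (⅐)*6) = 22 + (⅐ + 6/7) = 22 + 1 = 23)
(3*17)*W = (3*17)*23 = 51*23 = 1173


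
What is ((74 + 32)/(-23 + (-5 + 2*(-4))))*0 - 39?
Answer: -39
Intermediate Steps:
((74 + 32)/(-23 + (-5 + 2*(-4))))*0 - 39 = (106/(-23 + (-5 - 8)))*0 - 39 = (106/(-23 - 13))*0 - 39 = (106/(-36))*0 - 39 = (106*(-1/36))*0 - 39 = -53/18*0 - 39 = 0 - 39 = -39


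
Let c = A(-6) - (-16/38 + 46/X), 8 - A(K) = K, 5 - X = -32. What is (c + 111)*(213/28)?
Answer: 2656323/2812 ≈ 944.64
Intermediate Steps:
X = 37 (X = 5 - 1*(-32) = 5 + 32 = 37)
A(K) = 8 - K
c = 9264/703 (c = (8 - 1*(-6)) - (-16/38 + 46/37) = (8 + 6) - (-16*1/38 + 46*(1/37)) = 14 - (-8/19 + 46/37) = 14 - 1*578/703 = 14 - 578/703 = 9264/703 ≈ 13.178)
(c + 111)*(213/28) = (9264/703 + 111)*(213/28) = 87297*(213*(1/28))/703 = (87297/703)*(213/28) = 2656323/2812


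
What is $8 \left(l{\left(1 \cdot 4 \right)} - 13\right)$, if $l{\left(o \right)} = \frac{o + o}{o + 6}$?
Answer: $- \frac{488}{5} \approx -97.6$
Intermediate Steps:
$l{\left(o \right)} = \frac{2 o}{6 + o}$
$8 \left(l{\left(1 \cdot 4 \right)} - 13\right) = 8 \left(\frac{2 \cdot 1 \cdot 4}{6 + 1 \cdot 4} - 13\right) = 8 \left(2 \cdot 4 \frac{1}{6 + 4} - 13\right) = 8 \left(2 \cdot 4 \cdot \frac{1}{10} - 13\right) = 8 \left(\frac{4}{5} - 13\right) = 8 \left(- \frac{61}{5}\right) = - \frac{488}{5}$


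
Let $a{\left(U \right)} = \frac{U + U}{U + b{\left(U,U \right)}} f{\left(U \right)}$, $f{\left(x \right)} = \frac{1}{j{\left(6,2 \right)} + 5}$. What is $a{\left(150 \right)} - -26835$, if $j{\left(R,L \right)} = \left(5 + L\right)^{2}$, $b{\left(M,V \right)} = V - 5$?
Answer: $\frac{14249395}{531} \approx 26835.0$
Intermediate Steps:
$b{\left(M,V \right)} = -5 + V$
$f{\left(x \right)} = \frac{1}{54}$ ($f{\left(x \right)} = \frac{1}{\left(5 + 2\right)^{2} + 5} = \frac{1}{7^{2} + 5} = \frac{1}{49 + 5} = \frac{1}{54}$)
$a{\left(U \right)} = \frac{U}{27 \left(-5 + 2 U\right)}$ ($a{\left(U \right)} = \frac{U + U}{U + \left(-5 + U\right)} \frac{1}{54} = \frac{2 U}{-5 + 2 U} \frac{1}{54} = \frac{U}{27 \left(-5 + 2 U\right)}$)
$a{\left(150 \right)} - -26835 = \frac{1}{27} \cdot 150 \frac{1}{-5 + 2 \cdot 150} - -26835 = \frac{1}{27} \cdot 150 \frac{1}{-5 + 300} + 26835 = \frac{1}{27} \cdot 150 \cdot \frac{1}{295} + 26835 = \frac{10}{531} + 26835 = \frac{14249395}{531}$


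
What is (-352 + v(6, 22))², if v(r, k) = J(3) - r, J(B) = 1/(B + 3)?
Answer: 4609609/36 ≈ 1.2804e+5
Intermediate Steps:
J(B) = 1/(3 + B)
v(r, k) = ⅙ - r (v(r, k) = 1/(3 + 3) - r = 1/6 - r = ⅙ - r)
(-352 + v(6, 22))² = (-352 + (⅙ - 1*6))² = (-352 + (⅙ - 6))² = (-352 - 35/6)² = (-2147/6)² = 4609609/36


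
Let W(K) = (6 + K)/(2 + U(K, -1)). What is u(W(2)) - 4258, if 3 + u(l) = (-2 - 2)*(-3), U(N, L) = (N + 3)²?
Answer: -4249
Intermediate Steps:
U(N, L) = (3 + N)²
W(K) = (6 + K)/(2 + (3 + K)²)
u(l) = 9 (u(l) = -3 + (-2 - 2)*(-3) = -3 - 4*(-3) = -3 + 12 = 9)
u(W(2)) - 4258 = 9 - 4258 = -4249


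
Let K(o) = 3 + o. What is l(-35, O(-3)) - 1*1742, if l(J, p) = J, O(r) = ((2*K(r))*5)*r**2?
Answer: -1777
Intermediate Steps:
O(r) = r**2*(30 + 10*r) (O(r) = ((2*(3 + r))*5)*r**2 = ((6 + 2*r)*5)*r**2 = (30 + 10*r)*r**2 = r**2*(30 + 10*r))
l(-35, O(-3)) - 1*1742 = -35 - 1*1742 = -35 - 1742 = -1777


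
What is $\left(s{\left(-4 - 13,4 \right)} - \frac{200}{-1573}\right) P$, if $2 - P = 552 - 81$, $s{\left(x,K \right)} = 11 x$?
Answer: $\frac{137863019}{1573} \approx 87643.0$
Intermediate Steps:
$P = -469$ ($P = 2 - \left(552 - 81\right) = 2 - 471 = -469$)
$\left(s{\left(-4 - 13,4 \right)} - \frac{200}{-1573}\right) P = \left(11 \left(-4 - 13\right) - \frac{200}{-1573}\right) \left(-469\right) = \left(11 \left(-4 - 13\right) - - \frac{200}{1573}\right) \left(-469\right) = \left(11 \left(-17\right) + \frac{200}{1573}\right) \left(-469\right) = \left(-187 + \frac{200}{1573}\right) \left(-469\right) = \left(- \frac{293951}{1573}\right) \left(-469\right) = \frac{137863019}{1573}$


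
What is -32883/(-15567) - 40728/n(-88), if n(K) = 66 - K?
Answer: -104824799/399553 ≈ -262.35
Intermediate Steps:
-32883/(-15567) - 40728/n(-88) = -32883/(-15567) - 40728/(66 - 1*(-88)) = -32883*(-1/15567) - 40728/(66 + 88) = 10961/5189 - 40728/154 = 10961/5189 - 40728*1/154 = 10961/5189 - 20364/77 = -104824799/399553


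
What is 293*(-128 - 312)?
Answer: -128920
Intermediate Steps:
293*(-128 - 312) = 293*(-440) = -128920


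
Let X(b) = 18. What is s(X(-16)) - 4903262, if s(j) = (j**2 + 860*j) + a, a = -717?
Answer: -4888175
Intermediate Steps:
s(j) = -717 + j**2 + 860*j (s(j) = (j**2 + 860*j) - 717 = -717 + j**2 + 860*j)
s(X(-16)) - 4903262 = (-717 + 18**2 + 860*18) - 4903262 = (-717 + 324 + 15480) - 4903262 = 15087 - 4903262 = -4888175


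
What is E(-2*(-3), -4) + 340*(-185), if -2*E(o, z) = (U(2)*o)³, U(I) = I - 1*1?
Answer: -63008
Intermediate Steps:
U(I) = -1 + I (U(I) = I - 1 = -1 + I)
E(o, z) = -o³/2 (E(o, z) = -o³*(-1 + 2)³/2 = -o³/2)
E(-2*(-3), -4) + 340*(-185) = -(-2*(-3))³/2 + 340*(-185) = -½*6³ - 62900 = -½*216 - 62900 = -108 - 62900 = -63008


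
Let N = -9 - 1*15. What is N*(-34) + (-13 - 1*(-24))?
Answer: 827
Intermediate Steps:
N = -24 (N = -9 - 15 = -24)
N*(-34) + (-13 - 1*(-24)) = -24*(-34) + (-13 - 1*(-24)) = 816 + (-13 + 24) = 816 + 11 = 827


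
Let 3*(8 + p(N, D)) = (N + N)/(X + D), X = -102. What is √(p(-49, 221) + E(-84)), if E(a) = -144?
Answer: I*√396066/51 ≈ 12.34*I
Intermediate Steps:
p(N, D) = -8 + 2*N/(3*(-102 + D)) (p(N, D) = -8 + ((N + N)/(-102 + D))/3 = -8 + ((2*N)/(-102 + D))/3 = -8 + (2*N/(-102 + D))/3 = -8 + 2*N/(3*(-102 + D)))
√(p(-49, 221) + E(-84)) = √(2*(1224 - 49 - 12*221)/(3*(-102 + 221)) - 144) = √((⅔)*(1224 - 49 - 2652)/119 - 144) = √((⅔)*(1/119)*(-1477) - 144) = √(-422/51 - 144) = √(-7766/51) = I*√396066/51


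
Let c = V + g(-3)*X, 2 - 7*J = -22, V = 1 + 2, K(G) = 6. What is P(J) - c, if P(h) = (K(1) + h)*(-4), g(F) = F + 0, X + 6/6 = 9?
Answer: -117/7 ≈ -16.714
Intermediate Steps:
X = 8 (X = -1 + 9 = 8)
g(F) = F
V = 3
J = 24/7 (J = 2/7 - 1/7*(-22) = 2/7 + 22/7 = 24/7 ≈ 3.4286)
P(h) = -24 - 4*h (P(h) = (6 + h)*(-4) = -24 - 4*h)
c = -21 (c = 3 - 3*8 = 3 - 24 = -21)
P(J) - c = (-24 - 4*24/7) - 1*(-21) = (-24 - 96/7) + 21 = -264/7 + 21 = -117/7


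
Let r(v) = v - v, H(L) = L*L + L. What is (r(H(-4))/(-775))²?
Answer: 0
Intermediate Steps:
H(L) = L + L² (H(L) = L² + L = L + L²)
r(v) = 0
(r(H(-4))/(-775))² = (0/(-775))² = (0*(-1/775))² = 0² = 0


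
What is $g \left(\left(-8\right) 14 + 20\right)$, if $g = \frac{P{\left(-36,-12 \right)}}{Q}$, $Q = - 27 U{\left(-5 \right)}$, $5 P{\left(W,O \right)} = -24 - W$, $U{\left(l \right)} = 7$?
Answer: $\frac{368}{315} \approx 1.1683$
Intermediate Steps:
$P{\left(W,O \right)} = - \frac{24}{5} - \frac{W}{5}$ ($P{\left(W,O \right)} = \frac{-24 - W}{5} = - \frac{24}{5} - \frac{W}{5}$)
$Q = -189$ ($Q = \left(-27\right) 7 = -189$)
$g = - \frac{4}{315}$ ($g = \frac{- \frac{24}{5} - - \frac{36}{5}}{-189} = \left(- \frac{24}{5} + \frac{36}{5}\right) \left(- \frac{1}{189}\right) = \frac{12}{5} \left(- \frac{1}{189}\right) = - \frac{4}{315} \approx -0.012698$)
$g \left(\left(-8\right) 14 + 20\right) = - \frac{4 \left(\left(-8\right) 14 + 20\right)}{315} = - \frac{4 \left(-112 + 20\right)}{315} = \left(- \frac{4}{315}\right) \left(-92\right) = \frac{368}{315}$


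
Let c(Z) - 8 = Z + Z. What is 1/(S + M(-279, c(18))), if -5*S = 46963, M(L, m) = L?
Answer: -5/48358 ≈ -0.00010340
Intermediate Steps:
c(Z) = 8 + 2*Z (c(Z) = 8 + (Z + Z) = 8 + 2*Z)
S = -46963/5 (S = -1/5*46963 = -46963/5 ≈ -9392.6)
1/(S + M(-279, c(18))) = 1/(-46963/5 - 279) = 1/(-48358/5) = -5/48358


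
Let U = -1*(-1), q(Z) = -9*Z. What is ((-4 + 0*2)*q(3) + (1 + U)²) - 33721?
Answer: -33609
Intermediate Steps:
U = 1
((-4 + 0*2)*q(3) + (1 + U)²) - 33721 = ((-4 + 0*2)*(-9*3) + (1 + 1)²) - 33721 = ((-4 + 0)*(-27) + 2²) - 33721 = (-4*(-27) + 4) - 33721 = (108 + 4) - 33721 = 112 - 33721 = -33609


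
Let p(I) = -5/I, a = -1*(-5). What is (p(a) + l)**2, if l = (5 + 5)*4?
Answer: 1521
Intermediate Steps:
a = 5
l = 40 (l = 10*4 = 40)
(p(a) + l)**2 = (-5/5 + 40)**2 = (-5*1/5 + 40)**2 = (-1 + 40)**2 = 39**2 = 1521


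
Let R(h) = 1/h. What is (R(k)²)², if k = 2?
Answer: 1/16 ≈ 0.062500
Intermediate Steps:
R(h) = 1/h
(R(k)²)² = ((1/2)²)² = ((½)²)² = (¼)² = 1/16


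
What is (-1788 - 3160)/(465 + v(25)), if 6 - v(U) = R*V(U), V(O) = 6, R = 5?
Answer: -4948/441 ≈ -11.220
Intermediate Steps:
v(U) = -24 (v(U) = 6 - 5*6 = 6 - 1*30 = 6 - 30 = -24)
(-1788 - 3160)/(465 + v(25)) = (-1788 - 3160)/(465 - 24) = -4948/441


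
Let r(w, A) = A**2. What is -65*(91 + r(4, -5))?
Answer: -7540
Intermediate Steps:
-65*(91 + r(4, -5)) = -65*(91 + (-5)**2) = -65*(91 + 25) = -65*116 = -7540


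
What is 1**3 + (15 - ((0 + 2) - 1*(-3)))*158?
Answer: 1581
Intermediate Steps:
1**3 + (15 - ((0 + 2) - 1*(-3)))*158 = 1 + (15 - (2 + 3))*158 = 1 + (15 - 1*5)*158 = 1 + (15 - 5)*158 = 1 + 10*158 = 1 + 1580 = 1581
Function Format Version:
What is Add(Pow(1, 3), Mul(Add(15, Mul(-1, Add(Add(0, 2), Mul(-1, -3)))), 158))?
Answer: 1581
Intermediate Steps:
Add(Pow(1, 3), Mul(Add(15, Mul(-1, Add(Add(0, 2), Mul(-1, -3)))), 158)) = Add(1, Mul(Add(15, Mul(-1, Add(2, 3))), 158)) = Add(1, Mul(Add(15, Mul(-1, 5)), 158)) = Add(1, Mul(Add(15, -5), 158)) = Add(1, Mul(10, 158)) = Add(1, 1580) = 1581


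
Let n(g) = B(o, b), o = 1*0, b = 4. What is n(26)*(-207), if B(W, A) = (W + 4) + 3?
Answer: -1449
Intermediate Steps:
o = 0
B(W, A) = 7 + W (B(W, A) = (4 + W) + 3 = 7 + W)
n(g) = 7 (n(g) = 7 + 0 = 7)
n(26)*(-207) = 7*(-207) = -1449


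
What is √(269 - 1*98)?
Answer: 3*√19 ≈ 13.077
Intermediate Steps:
√(269 - 1*98) = √(269 - 98) = √171 = 3*√19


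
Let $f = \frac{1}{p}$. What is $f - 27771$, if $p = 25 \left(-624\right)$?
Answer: $- \frac{433227601}{15600} \approx -27771.0$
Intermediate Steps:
$p = -15600$
$f = - \frac{1}{15600}$ ($f = \frac{1}{-15600} = - \frac{1}{15600} \approx -6.4103 \cdot 10^{-5}$)
$f - 27771 = - \frac{1}{15600} - 27771 = - \frac{433227601}{15600}$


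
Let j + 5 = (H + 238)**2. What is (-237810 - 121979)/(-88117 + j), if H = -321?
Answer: 359789/81233 ≈ 4.4291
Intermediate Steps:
j = 6884 (j = -5 + (-321 + 238)**2 = -5 + (-83)**2 = -5 + 6889 = 6884)
(-237810 - 121979)/(-88117 + j) = (-237810 - 121979)/(-88117 + 6884) = -359789/(-81233) = -359789*(-1/81233) = 359789/81233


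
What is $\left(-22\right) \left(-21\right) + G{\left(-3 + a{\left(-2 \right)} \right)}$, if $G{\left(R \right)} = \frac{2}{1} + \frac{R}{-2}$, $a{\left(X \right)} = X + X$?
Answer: $\frac{935}{2} \approx 467.5$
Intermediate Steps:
$a{\left(X \right)} = 2 X$
$G{\left(R \right)} = 2 - \frac{R}{2}$ ($G{\left(R \right)} = 2 \cdot 1 + R \left(- \frac{1}{2}\right) = 2 - \frac{R}{2}$)
$\left(-22\right) \left(-21\right) + G{\left(-3 + a{\left(-2 \right)} \right)} = \left(-22\right) \left(-21\right) - \left(-2 + \frac{-3 + 2 \left(-2\right)}{2}\right) = 462 - \left(-2 + \frac{-3 - 4}{2}\right) = 462 + \left(2 - - \frac{7}{2}\right) = 462 + \left(2 + \frac{7}{2}\right) = 462 + \frac{11}{2} = \frac{935}{2}$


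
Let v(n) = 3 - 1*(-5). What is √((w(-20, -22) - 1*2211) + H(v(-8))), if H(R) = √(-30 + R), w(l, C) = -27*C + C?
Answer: √(-1639 + I*√22) ≈ 0.0579 + 40.485*I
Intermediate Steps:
v(n) = 8 (v(n) = 3 + 5 = 8)
w(l, C) = -26*C
√((w(-20, -22) - 1*2211) + H(v(-8))) = √((-26*(-22) - 1*2211) + √(-30 + 8)) = √((572 - 2211) + √(-22)) = √(-1639 + I*√22)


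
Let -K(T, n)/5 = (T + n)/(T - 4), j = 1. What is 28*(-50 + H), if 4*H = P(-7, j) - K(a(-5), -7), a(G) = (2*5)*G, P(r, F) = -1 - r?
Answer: -23779/18 ≈ -1321.1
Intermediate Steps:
a(G) = 10*G
K(T, n) = -5*(T + n)/(-4 + T) (K(T, n) = -5*(T + n)/(T - 4) = -5*(T + n)/(-4 + T))
H = 203/72 (H = ((-1 - 1*(-7)) - 5*(-10*(-5) - 1*(-7))/(-4 + 10*(-5)))/4 = ((-1 + 7) - 5*(-1*(-50) + 7)/(-4 - 50))/4 = (6 - 5*(50 + 7)/(-54))/4 = (6 - 5*(-1)*57/54)/4 = (6 - 1*(-95/18))/4 = (6 + 95/18)/4 = (1/4)*(203/18) = 203/72 ≈ 2.8194)
28*(-50 + H) = 28*(-50 + 203/72) = 28*(-3397/72) = -23779/18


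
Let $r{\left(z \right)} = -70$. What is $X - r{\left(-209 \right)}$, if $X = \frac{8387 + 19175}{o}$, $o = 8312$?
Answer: $\frac{304701}{4156} \approx 73.316$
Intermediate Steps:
$X = \frac{13781}{4156}$ ($X = \frac{8387 + 19175}{8312} = 27562 \cdot \frac{1}{8312} = \frac{13781}{4156} \approx 3.3159$)
$X - r{\left(-209 \right)} = \frac{13781}{4156} - -70 = \frac{13781}{4156} + 70 = \frac{304701}{4156}$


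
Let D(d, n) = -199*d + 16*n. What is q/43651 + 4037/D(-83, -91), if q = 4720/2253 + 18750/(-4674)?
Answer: 309229167382124/1153842829015857 ≈ 0.26800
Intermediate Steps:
q = -3363745/1755087 (q = 4720*(1/2253) + 18750*(-1/4674) = 4720/2253 - 3125/779 = -3363745/1755087 ≈ -1.9166)
q/43651 + 4037/D(-83, -91) = -3363745/1755087/43651 + 4037/(-199*(-83) + 16*(-91)) = -3363745/1755087*1/43651 + 4037/(16517 - 1456) = -3363745/76611302637 + 4037/15061 = 309229167382124/1153842829015857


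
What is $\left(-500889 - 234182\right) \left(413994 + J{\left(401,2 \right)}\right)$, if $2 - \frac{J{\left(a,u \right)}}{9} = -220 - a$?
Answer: $-308436526671$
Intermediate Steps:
$J{\left(a,u \right)} = 1998 + 9 a$ ($J{\left(a,u \right)} = 18 - 9 \left(-220 - a\right) = 18 + \left(1980 + 9 a\right) = 1998 + 9 a$)
$\left(-500889 - 234182\right) \left(413994 + J{\left(401,2 \right)}\right) = \left(-500889 - 234182\right) \left(413994 + \left(1998 + 9 \cdot 401\right)\right) = - 735071 \left(413994 + \left(1998 + 3609\right)\right) = - 735071 \left(413994 + 5607\right) = \left(-735071\right) 419601 = -308436526671$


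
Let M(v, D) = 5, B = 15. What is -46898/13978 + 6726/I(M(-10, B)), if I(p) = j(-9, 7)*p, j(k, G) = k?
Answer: -16021073/104835 ≈ -152.82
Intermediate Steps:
I(p) = -9*p
-46898/13978 + 6726/I(M(-10, B)) = -46898/13978 + 6726/((-9*5)) = -46898*1/13978 + 6726/(-45) = -23449/6989 + 6726*(-1/45) = -23449/6989 - 2242/15 = -16021073/104835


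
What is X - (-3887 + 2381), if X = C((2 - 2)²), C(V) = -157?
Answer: 1349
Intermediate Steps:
X = -157
X - (-3887 + 2381) = -157 - (-3887 + 2381) = -157 - 1*(-1506) = -157 + 1506 = 1349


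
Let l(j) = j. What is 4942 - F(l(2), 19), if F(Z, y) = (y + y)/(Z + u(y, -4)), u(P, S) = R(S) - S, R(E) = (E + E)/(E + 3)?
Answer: 34575/7 ≈ 4939.3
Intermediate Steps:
R(E) = 2*E/(3 + E) (R(E) = (2*E)/(3 + E) = 2*E/(3 + E))
u(P, S) = -S + 2*S/(3 + S) (u(P, S) = 2*S/(3 + S) - S = -S + 2*S/(3 + S))
F(Z, y) = 2*y/(12 + Z) (F(Z, y) = (y + y)/(Z - 4*(-1 - 1*(-4))/(3 - 4)) = (2*y)/(Z - 4*(-1 + 4)/(-1)) = (2*y)/(Z - 4*(-1)*3) = (2*y)/(Z + 12) = (2*y)/(12 + Z) = 2*y/(12 + Z))
4942 - F(l(2), 19) = 4942 - 2*19/(12 + 2) = 4942 - 2*19/14 = 4942 - 1*19/7 = 4942 - 19/7 = 34575/7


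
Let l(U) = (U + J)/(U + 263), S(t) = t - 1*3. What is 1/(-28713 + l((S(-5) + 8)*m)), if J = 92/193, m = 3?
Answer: -50759/1457443075 ≈ -3.4827e-5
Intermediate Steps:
J = 92/193 (J = 92*(1/193) = 92/193 ≈ 0.47668)
S(t) = -3 + t (S(t) = t - 3 = -3 + t)
l(U) = (92/193 + U)/(263 + U) (l(U) = (U + 92/193)/(U + 263) = (92/193 + U)/(263 + U))
1/(-28713 + l((S(-5) + 8)*m)) = 1/(-28713 + (92/193 + ((-3 - 5) + 8)*3)/(263 + ((-3 - 5) + 8)*3)) = 1/(-28713 + (92/193 + (-8 + 8)*3)/(263 + (-8 + 8)*3)) = 1/(-28713 + (92/193 + 0*3)/(263 + 0*3)) = 1/(-28713 + (92/193 + 0)/(263 + 0)) = 1/(-28713 + (92/193)/263) = 1/(-28713 + (1/263)*(92/193)) = 1/(-28713 + 92/50759) = 1/(-1457443075/50759) = -50759/1457443075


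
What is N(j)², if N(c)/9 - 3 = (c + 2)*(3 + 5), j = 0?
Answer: 29241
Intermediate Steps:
N(c) = 171 + 72*c (N(c) = 27 + 9*((c + 2)*(3 + 5)) = 27 + 9*((2 + c)*8) = 27 + 9*(16 + 8*c) = 27 + (144 + 72*c) = 171 + 72*c)
N(j)² = (171 + 72*0)² = (171 + 0)² = 171² = 29241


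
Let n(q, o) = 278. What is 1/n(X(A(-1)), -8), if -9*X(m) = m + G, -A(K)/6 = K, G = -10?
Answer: 1/278 ≈ 0.0035971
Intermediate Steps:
A(K) = -6*K
X(m) = 10/9 - m/9 (X(m) = -(m - 10)/9 = -(-10 + m)/9 = 10/9 - m/9)
1/n(X(A(-1)), -8) = 1/278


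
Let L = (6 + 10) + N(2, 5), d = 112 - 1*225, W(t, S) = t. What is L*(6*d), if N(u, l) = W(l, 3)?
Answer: -14238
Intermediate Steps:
N(u, l) = l
d = -113 (d = 112 - 225 = -113)
L = 21 (L = (6 + 10) + 5 = 16 + 5 = 21)
L*(6*d) = 21*(6*(-113)) = 21*(-678) = -14238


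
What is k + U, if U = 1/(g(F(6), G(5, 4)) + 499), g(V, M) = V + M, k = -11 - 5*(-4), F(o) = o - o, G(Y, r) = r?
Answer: 4528/503 ≈ 9.0020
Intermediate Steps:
F(o) = 0
k = 9 (k = -11 + 20 = 9)
g(V, M) = M + V
U = 1/503 (U = 1/((4 + 0) + 499) = 1/(4 + 499) = 1/503 ≈ 0.0019881)
k + U = 9 + 1/503 = 4528/503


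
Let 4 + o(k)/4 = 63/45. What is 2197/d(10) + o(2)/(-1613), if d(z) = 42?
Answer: 17720989/338730 ≈ 52.316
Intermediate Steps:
o(k) = -52/5 (o(k) = -16 + 4*(63/45) = -16 + 4*(63*(1/45)) = -16 + 4*(7/5) = -16 + 28/5 = -52/5)
2197/d(10) + o(2)/(-1613) = 2197/42 - 52/5/(-1613) = 2197*(1/42) - 52/5*(-1/1613) = 2197/42 + 52/8065 = 17720989/338730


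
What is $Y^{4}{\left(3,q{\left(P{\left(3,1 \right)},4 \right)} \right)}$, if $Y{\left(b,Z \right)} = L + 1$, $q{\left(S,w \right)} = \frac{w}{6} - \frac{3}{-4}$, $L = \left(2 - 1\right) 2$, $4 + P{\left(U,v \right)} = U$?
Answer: $81$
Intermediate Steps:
$P{\left(U,v \right)} = -4 + U$
$L = 2$ ($L = 1 \cdot 2 = 2$)
$q{\left(S,w \right)} = \frac{3}{4} + \frac{w}{6}$ ($q{\left(S,w \right)} = w \frac{1}{6} - - \frac{3}{4} = \frac{w}{6} + \frac{3}{4} = \frac{3}{4} + \frac{w}{6}$)
$Y{\left(b,Z \right)} = 3$ ($Y{\left(b,Z \right)} = 2 + 1 = 3$)
$Y^{4}{\left(3,q{\left(P{\left(3,1 \right)},4 \right)} \right)} = 3^{4} = 81$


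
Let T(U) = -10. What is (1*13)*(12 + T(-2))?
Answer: 26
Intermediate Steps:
(1*13)*(12 + T(-2)) = (1*13)*(12 - 10) = 13*2 = 26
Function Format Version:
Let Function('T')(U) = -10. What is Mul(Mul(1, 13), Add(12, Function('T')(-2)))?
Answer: 26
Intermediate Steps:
Mul(Mul(1, 13), Add(12, Function('T')(-2))) = Mul(Mul(1, 13), Add(12, -10)) = Mul(13, 2) = 26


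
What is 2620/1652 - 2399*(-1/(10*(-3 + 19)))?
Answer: 1095587/66080 ≈ 16.580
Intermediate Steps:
2620/1652 - 2399*(-1/(10*(-3 + 19))) = 2620*(1/1652) - 2399/((-10*16)) = 655/413 - 2399/(-160) = 655/413 - 2399*(-1/160) = 655/413 + 2399/160 = 1095587/66080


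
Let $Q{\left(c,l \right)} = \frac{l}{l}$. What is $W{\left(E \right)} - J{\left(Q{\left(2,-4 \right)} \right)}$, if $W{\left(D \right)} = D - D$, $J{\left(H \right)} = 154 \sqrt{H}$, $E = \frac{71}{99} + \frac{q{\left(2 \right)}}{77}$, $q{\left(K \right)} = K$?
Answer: $-154$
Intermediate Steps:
$E = \frac{515}{693}$ ($E = \frac{71}{99} + \frac{2}{77} = \frac{515}{693} \approx 0.74315$)
$Q{\left(c,l \right)} = 1$
$W{\left(D \right)} = 0$
$W{\left(E \right)} - J{\left(Q{\left(2,-4 \right)} \right)} = 0 - 154 \sqrt{1} = 0 - 154 \cdot 1 = 0 - 154 = -154$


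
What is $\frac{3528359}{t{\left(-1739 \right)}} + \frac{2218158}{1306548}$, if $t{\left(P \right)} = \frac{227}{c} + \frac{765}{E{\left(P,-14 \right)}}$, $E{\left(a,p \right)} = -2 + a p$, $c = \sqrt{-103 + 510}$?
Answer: $- \frac{6703982163622763169}{7669856301345706} + \frac{1642421645645632 \sqrt{407}}{105665779921} \approx 3.1271 \cdot 10^{5}$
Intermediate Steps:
$c = \sqrt{407} \approx 20.174$
$t{\left(P \right)} = \frac{765}{-2 - 14 P} + \frac{227 \sqrt{407}}{407}$ ($t{\left(P \right)} = \frac{227}{\sqrt{407}} + \frac{765}{-2 + P \left(-14\right)} = 227 \frac{\sqrt{407}}{407} + \frac{765}{-2 - 14 P} = \frac{227 \sqrt{407}}{407} + \frac{765}{-2 - 14 P} = \frac{765}{-2 - 14 P} + \frac{227 \sqrt{407}}{407}$)
$\frac{3528359}{t{\left(-1739 \right)}} + \frac{2218158}{1306548} = \frac{3528359}{\frac{1}{814 + 5698 \left(-1739\right)} \left(-311355 + 454 \sqrt{407} \left(1 + 7 \left(-1739\right)\right)\right)} + \frac{2218158}{1306548} = \frac{3528359}{\frac{1}{814 - 9908822} \left(-311355 + 454 \sqrt{407} \left(1 - 12173\right)\right)} + 2218158 \cdot \frac{1}{1306548} = \frac{3528359}{\frac{1}{-9908008} \left(-311355 + 454 \sqrt{407} \left(-12172\right)\right)} + \frac{123231}{72586} = \frac{3528359}{\left(- \frac{1}{9908008}\right) \left(-311355 - 5526088 \sqrt{407}\right)} + \frac{123231}{72586} = \frac{3528359}{\frac{45}{1432} + \frac{227 \sqrt{407}}{407}} + \frac{123231}{72586} = \frac{123231}{72586} + \frac{3528359}{\frac{45}{1432} + \frac{227 \sqrt{407}}{407}}$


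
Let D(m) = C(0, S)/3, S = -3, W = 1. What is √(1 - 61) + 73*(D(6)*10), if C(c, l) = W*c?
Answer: 2*I*√15 ≈ 7.746*I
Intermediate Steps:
C(c, l) = c (C(c, l) = 1*c = c)
D(m) = 0 (D(m) = 0/3 = 0*(⅓) = 0)
√(1 - 61) + 73*(D(6)*10) = √(1 - 61) + 73*(0*10) = √(-60) + 73*0 = 2*I*√15 + 0 = 2*I*√15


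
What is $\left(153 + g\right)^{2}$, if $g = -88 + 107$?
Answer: $29584$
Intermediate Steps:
$g = 19$
$\left(153 + g\right)^{2} = \left(153 + 19\right)^{2} = 172^{2} = 29584$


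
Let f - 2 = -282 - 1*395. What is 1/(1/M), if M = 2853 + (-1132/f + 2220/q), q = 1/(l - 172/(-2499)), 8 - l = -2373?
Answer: 2973775468031/562275 ≈ 5.2888e+6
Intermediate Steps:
l = 2381 (l = 8 - 1*(-2373) = 8 + 2373 = 2381)
q = 2499/5950291 (q = 1/(2381 - 172/(-2499)) = 1/(2381 - 172*(-1/2499)) = 1/(2381 + 172/2499) = 1/(5950291/2499) = 2499/5950291 ≈ 0.00041998)
f = -675 (f = 2 + (-282 - 1*395) = 2 + (-282 - 395) = 2 - 677 = -675)
M = 2973775468031/562275 (M = 2853 + (-1132/(-675) + 2220/(2499/5950291)) = 2853 + (-1132*(-1/675) + 2220*(5950291/2499)) = 2853 + (1132/675 + 4403215340/833) = 2853 + 2972171297456/562275 = 2973775468031/562275 ≈ 5.2888e+6)
1/(1/M) = 1/(1/(2973775468031/562275)) = 1/(562275/2973775468031) = 2973775468031/562275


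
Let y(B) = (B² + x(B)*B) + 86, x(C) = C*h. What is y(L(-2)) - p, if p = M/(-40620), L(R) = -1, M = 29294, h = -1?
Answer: 1761307/20310 ≈ 86.721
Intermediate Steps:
x(C) = -C (x(C) = C*(-1) = -C)
y(B) = 86 (y(B) = (B² + (-B)*B) + 86 = (B² - B²) + 86 = 0 + 86 = 86)
p = -14647/20310 (p = 29294/(-40620) = 29294*(-1/40620) = -14647/20310 ≈ -0.72117)
y(L(-2)) - p = 86 - 1*(-14647/20310) = 86 + 14647/20310 = 1761307/20310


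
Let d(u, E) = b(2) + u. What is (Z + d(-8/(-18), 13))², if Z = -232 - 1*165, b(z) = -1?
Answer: 12802084/81 ≈ 1.5805e+5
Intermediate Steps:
Z = -397 (Z = -232 - 165 = -397)
d(u, E) = -1 + u
(Z + d(-8/(-18), 13))² = (-397 + (-1 - 8/(-18)))² = (-397 + (-1 - 8*(-1/18)))² = (-397 + (-1 + 4/9))² = (-397 - 5/9)² = (-3578/9)² = 12802084/81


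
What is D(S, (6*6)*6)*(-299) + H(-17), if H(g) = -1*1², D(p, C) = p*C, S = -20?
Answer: 1291679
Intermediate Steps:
D(p, C) = C*p
H(g) = -1 (H(g) = -1*1 = -1)
D(S, (6*6)*6)*(-299) + H(-17) = (((6*6)*6)*(-20))*(-299) - 1 = ((36*6)*(-20))*(-299) - 1 = (216*(-20))*(-299) - 1 = -4320*(-299) - 1 = 1291680 - 1 = 1291679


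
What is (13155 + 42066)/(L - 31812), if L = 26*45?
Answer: -18407/10214 ≈ -1.8021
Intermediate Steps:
L = 1170
(13155 + 42066)/(L - 31812) = (13155 + 42066)/(1170 - 31812) = 55221/(-30642) = 55221*(-1/30642) = -18407/10214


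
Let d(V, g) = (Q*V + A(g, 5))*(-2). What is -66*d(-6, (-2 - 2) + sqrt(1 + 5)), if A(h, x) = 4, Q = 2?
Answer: -1056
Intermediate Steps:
d(V, g) = -8 - 4*V (d(V, g) = (2*V + 4)*(-2) = (4 + 2*V)*(-2) = -8 - 4*V)
-66*d(-6, (-2 - 2) + sqrt(1 + 5)) = -66*(-8 - 4*(-6)) = -66*(-8 + 24) = -66*16 = -1056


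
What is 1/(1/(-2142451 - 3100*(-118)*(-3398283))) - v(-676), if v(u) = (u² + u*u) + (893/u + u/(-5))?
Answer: 20406959479377269/3380 ≈ 6.0376e+12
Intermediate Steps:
v(u) = 2*u² + 893/u - u/5 (v(u) = (u² + u²) + (893/u + u*(-⅕)) = 2*u² + (893/u - u/5) = 2*u² + 893/u - u/5)
1/(1/(-2142451 - 3100*(-118)*(-3398283))) - v(-676) = 1/(1/(-2142451 - 3100*(-118)*(-3398283))) - (2*(-676)² + 893/(-676) - ⅕*(-676)) = 1/(-1/3398283/(-2142451 + 365800)) - (2*456976 + 893*(-1/676) + 676/5) = 1/(-1/3398283/(-1776651)) - (913952 - 893/676 + 676/5) = 1/(-1/1776651*(-1/3398283)) - 1*3089610271/3380 = 1/(1/6037562890233) - 3089610271/3380 = 6037562890233 - 3089610271/3380 = 20406959479377269/3380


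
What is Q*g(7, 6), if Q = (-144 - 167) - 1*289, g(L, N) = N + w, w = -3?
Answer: -1800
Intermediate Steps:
g(L, N) = -3 + N (g(L, N) = N - 3 = -3 + N)
Q = -600 (Q = -311 - 289 = -600)
Q*g(7, 6) = -600*(-3 + 6) = -600*3 = -1800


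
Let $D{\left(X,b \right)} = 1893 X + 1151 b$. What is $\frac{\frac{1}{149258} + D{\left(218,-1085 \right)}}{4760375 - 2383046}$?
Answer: $- \frac{124803718537}{354835371882} \approx -0.35172$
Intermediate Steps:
$D{\left(X,b \right)} = 1151 b + 1893 X$
$\frac{\frac{1}{149258} + D{\left(218,-1085 \right)}}{4760375 - 2383046} = \frac{\frac{1}{149258} + \left(1151 \left(-1085\right) + 1893 \cdot 218\right)}{4760375 - 2383046} = \frac{\frac{1}{149258} + \left(-1248835 + 412674\right)}{2377329} = \left(\frac{1}{149258} - 836161\right) \frac{1}{2377329} = \left(- \frac{124803718537}{149258}\right) \frac{1}{2377329} = - \frac{124803718537}{354835371882}$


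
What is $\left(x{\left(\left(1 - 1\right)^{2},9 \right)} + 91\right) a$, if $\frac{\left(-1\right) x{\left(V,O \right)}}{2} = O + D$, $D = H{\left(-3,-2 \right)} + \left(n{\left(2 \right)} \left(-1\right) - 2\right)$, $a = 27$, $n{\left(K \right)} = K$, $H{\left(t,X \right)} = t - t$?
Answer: $2187$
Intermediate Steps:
$H{\left(t,X \right)} = 0$
$D = -4$ ($D = 0 + \left(2 \left(-1\right) - 2\right) = 0 - 4 = -4$)
$x{\left(V,O \right)} = 8 - 2 O$ ($x{\left(V,O \right)} = - 2 \left(O - 4\right) = - 2 \left(-4 + O\right) = 8 - 2 O$)
$\left(x{\left(\left(1 - 1\right)^{2},9 \right)} + 91\right) a = \left(\left(8 - 18\right) + 91\right) 27 = \left(-10 + 91\right) 27 = 81 \cdot 27 = 2187$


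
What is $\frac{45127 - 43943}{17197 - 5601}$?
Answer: $\frac{296}{2899} \approx 0.1021$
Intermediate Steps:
$\frac{45127 - 43943}{17197 - 5601} = \frac{1184}{11596} = 1184 \cdot \frac{1}{11596} = \frac{296}{2899}$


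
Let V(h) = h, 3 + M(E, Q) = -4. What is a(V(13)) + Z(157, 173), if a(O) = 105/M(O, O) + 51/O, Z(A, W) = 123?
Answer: 1455/13 ≈ 111.92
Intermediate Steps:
M(E, Q) = -7 (M(E, Q) = -3 - 4 = -7)
a(O) = -15 + 51/O (a(O) = 105/(-7) + 51/O = 105*(-⅐) + 51/O = -15 + 51/O)
a(V(13)) + Z(157, 173) = (-15 + 51/13) + 123 = -144/13 + 123 = 1455/13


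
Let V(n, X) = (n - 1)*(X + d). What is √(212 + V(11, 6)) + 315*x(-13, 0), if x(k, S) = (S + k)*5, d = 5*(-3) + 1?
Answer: -20475 + 2*√33 ≈ -20464.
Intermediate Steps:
d = -14 (d = -15 + 1 = -14)
V(n, X) = (-1 + n)*(-14 + X) (V(n, X) = (n - 1)*(X - 14) = (-1 + n)*(-14 + X))
x(k, S) = 5*S + 5*k
√(212 + V(11, 6)) + 315*x(-13, 0) = √(212 + (14 - 1*6 - 14*11 + 6*11)) + 315*(5*0 + 5*(-13)) = √(212 + (14 - 6 - 154 + 66)) + 315*(0 - 65) = √(212 - 80) + 315*(-65) = √132 - 20475 = 2*√33 - 20475 = -20475 + 2*√33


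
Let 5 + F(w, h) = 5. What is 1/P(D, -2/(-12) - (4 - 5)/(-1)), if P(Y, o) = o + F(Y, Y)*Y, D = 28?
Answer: -6/5 ≈ -1.2000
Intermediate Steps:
F(w, h) = 0 (F(w, h) = -5 + 5 = 0)
P(Y, o) = o (P(Y, o) = o + 0*Y = o + 0 = o)
1/P(D, -2/(-12) - (4 - 5)/(-1)) = 1/(-2/(-12) - (4 - 5)/(-1)) = 1/(-2*(-1/12) - 1*(-1)*(-1)) = 1/(1/6 + 1*(-1)) = 1/(1/6 - 1) = 1/(-5/6) = -6/5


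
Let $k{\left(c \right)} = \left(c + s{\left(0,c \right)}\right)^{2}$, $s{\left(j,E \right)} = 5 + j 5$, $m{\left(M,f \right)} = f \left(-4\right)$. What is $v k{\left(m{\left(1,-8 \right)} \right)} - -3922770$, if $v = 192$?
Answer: $4185618$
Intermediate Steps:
$m{\left(M,f \right)} = - 4 f$
$s{\left(j,E \right)} = 5 + 5 j$
$k{\left(c \right)} = \left(5 + c\right)^{2}$ ($k{\left(c \right)} = \left(c + \left(5 + 5 \cdot 0\right)\right)^{2} = \left(c + \left(5 + 0\right)\right)^{2} = \left(c + 5\right)^{2} = \left(5 + c\right)^{2}$)
$v k{\left(m{\left(1,-8 \right)} \right)} - -3922770 = 192 \left(5 - -32\right)^{2} - -3922770 = 192 \left(5 + 32\right)^{2} + 3922770 = 192 \cdot 37^{2} + 3922770 = 192 \cdot 1369 + 3922770 = 262848 + 3922770 = 4185618$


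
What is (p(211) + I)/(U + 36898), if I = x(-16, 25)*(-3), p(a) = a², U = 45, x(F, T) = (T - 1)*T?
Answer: 42721/36943 ≈ 1.1564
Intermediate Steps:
x(F, T) = T*(-1 + T) (x(F, T) = (-1 + T)*T = T*(-1 + T))
I = -1800 (I = (25*(-1 + 25))*(-3) = (25*24)*(-3) = 600*(-3) = -1800)
(p(211) + I)/(U + 36898) = (211² - 1800)/(45 + 36898) = (44521 - 1800)/36943 = 42721*(1/36943) = 42721/36943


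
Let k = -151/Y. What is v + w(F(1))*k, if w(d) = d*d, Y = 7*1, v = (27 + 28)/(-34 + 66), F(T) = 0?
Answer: 55/32 ≈ 1.7188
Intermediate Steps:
v = 55/32 ≈ 1.7188
Y = 7
k = -151/7 ≈ -21.571
w(d) = d**2
v + w(F(1))*k = 55/32 + 0**2*(-151/7) = 55/32 + 0*(-151/7) = 55/32 + 0 = 55/32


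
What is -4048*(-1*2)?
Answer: 8096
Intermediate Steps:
-4048*(-1*2) = -4048*(-2) = -184*(-44) = 8096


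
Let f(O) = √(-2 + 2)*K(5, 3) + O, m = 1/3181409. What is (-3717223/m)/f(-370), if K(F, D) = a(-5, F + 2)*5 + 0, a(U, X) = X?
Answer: 11826006707207/370 ≈ 3.1962e+10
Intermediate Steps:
m = 1/3181409 ≈ 3.1433e-7
K(F, D) = 10 + 5*F (K(F, D) = (F + 2)*5 + 0 = (2 + F)*5 + 0 = (10 + 5*F) + 0 = 10 + 5*F)
f(O) = O (f(O) = √(-2 + 2)*(10 + 5*5) + O = √0*(10 + 25) + O = 0*35 + O = 0 + O = O)
(-3717223/m)/f(-370) = -3717223/1/3181409/(-370) = -3717223*3181409*(-1/370) = -11826006707207*(-1/370) = 11826006707207/370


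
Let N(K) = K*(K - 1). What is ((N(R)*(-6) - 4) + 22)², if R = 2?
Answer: 36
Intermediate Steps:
N(K) = K*(-1 + K)
((N(R)*(-6) - 4) + 22)² = (((2*(-1 + 2))*(-6) - 4) + 22)² = (((2*1)*(-6) - 4) + 22)² = ((2*(-6) - 4) + 22)² = ((-12 - 4) + 22)² = (-16 + 22)² = 6² = 36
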